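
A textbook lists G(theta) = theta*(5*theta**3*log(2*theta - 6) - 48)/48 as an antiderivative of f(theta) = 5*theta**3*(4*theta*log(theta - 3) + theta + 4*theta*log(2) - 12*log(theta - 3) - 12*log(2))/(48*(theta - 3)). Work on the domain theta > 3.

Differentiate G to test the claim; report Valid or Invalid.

d/dtheta[G] = (20*theta**4*log(theta - 3) + 5*theta**4 + 20*theta**4*log(2) - 60*theta**3*log(theta - 3) - 60*theta**3*log(2) - 48*theta + 144)/(48*theta - 144)
d/dtheta[G] - f(theta) = -1 != 0.

Invalid: d/dtheta[G] - f = -1, which is not 0.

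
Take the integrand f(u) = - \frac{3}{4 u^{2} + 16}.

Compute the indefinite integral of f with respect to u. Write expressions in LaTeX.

Since d/du undoes antidifferentiation here, F'(u) = f(u) is required of F(u).
Check: d/du[- \frac{3 \operatorname{atan}{\left(\frac{u}{2} \right)}}{8}] = - \frac{3}{4 u^{2} + 16} = f(u).

F(u) = - \frac{3 \operatorname{atan}{\left(\frac{u}{2} \right)}}{8} + C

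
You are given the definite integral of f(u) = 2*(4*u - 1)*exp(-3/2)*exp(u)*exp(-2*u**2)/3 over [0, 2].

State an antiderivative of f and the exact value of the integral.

Antiderivative: F(u) = -2*exp(-3/2)*exp(u)*exp(-2*u**2)/3; value = -2*exp(-15/2)/3 + 2*exp(-3/2)/3

f matches the chain-rule pattern g'(h)*h' with inner function h(u) = -2*u**2 + u - 3/2; substituting w = h(u) collapses the integral.
F(u) = -2*exp(-3/2)*exp(u)*exp(-2*u**2)/3 is an antiderivative of f.
Check: d/du[-2*exp(-3/2)*exp(u)*exp(-2*u**2)/3] = (8*u*exp(u) - 2*exp(u))*exp(-3/2)*exp(-2*u**2)/3, which equals f(u).
F(2) = -2*exp(-15/2)/3; F(0) = -2*exp(-3/2)/3.
Integral = F(2) - F(0) = -2*exp(-15/2)/3 + 2*exp(-3/2)/3.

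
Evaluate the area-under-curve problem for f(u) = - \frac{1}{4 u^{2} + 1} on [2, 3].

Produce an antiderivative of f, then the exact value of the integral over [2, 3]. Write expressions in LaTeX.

Antiderivative: F(u) = - \frac{\operatorname{atan}{\left(2 u \right)}}{2}; value = - \frac{\operatorname{atan}{\left(6 \right)}}{2} + \frac{\operatorname{atan}{\left(4 \right)}}{2}

Recover f(u) by differentiating a candidate F(u); any mismatch rules it out.
F(u) = - \frac{\operatorname{atan}{\left(2 u \right)}}{2} is an antiderivative of f.
Check: d/du[- \frac{\operatorname{atan}{\left(2 u \right)}}{2}] = - \frac{1}{4 u^{2} + 1} = f(u).
F(3) = - \frac{\operatorname{atan}{\left(6 \right)}}{2}; F(2) = - \frac{\operatorname{atan}{\left(4 \right)}}{2}.
Integral = F(3) - F(2) = - \frac{\operatorname{atan}{\left(6 \right)}}{2} + \frac{\operatorname{atan}{\left(4 \right)}}{2}.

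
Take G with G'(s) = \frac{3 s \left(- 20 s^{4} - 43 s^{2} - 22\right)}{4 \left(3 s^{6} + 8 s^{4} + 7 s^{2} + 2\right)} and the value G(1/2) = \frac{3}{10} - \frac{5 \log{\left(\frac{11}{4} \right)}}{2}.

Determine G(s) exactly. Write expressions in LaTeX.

G(s) = \frac{- 20 \left(s^{2} + 1\right) \log{\left(3 s^{2} + 2 \right)} + 3}{8 \left(s^{2} + 1\right)}

Since d/ds undoes antidifferentiation here, G(s) must give back the stated G'(s).
A general antiderivative is - \frac{5 \log{\left(3 s^{2} + 2 \right)}}{2} + \frac{3}{4 \left(2 s^{2} + 2\right)} + C.
The condition gives C = \frac{3}{10} - \frac{5 \log{\left(\frac{11}{4} \right)}}{2} - (\frac{3}{10} - \frac{5 \log{\left(\frac{11}{4} \right)}}{2}) = 0.
So G(s) = \frac{- 20 \left(s^{2} + 1\right) \log{\left(3 s^{2} + 2 \right)} + 3}{8 \left(s^{2} + 1\right)}.
Check: d/ds[\frac{- 20 \left(s^{2} + 1\right) \log{\left(3 s^{2} + 2 \right)} + 3}{8 \left(s^{2} + 1\right)}] = \frac{- 60 s^{5} - 129 s^{3} - 66 s}{12 s^{6} + 32 s^{4} + 28 s^{2} + 8}, which equals G'(s).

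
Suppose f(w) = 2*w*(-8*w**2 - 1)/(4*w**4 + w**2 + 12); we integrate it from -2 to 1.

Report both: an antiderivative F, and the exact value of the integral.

f matches the chain-rule pattern g'(h)*h' with inner function h(w) = 2*w**4 + w**2/2 + 6; substituting u = h(w) collapses the integral.
F(w) = -log(2*w**4 + w**2/2 + 6) is an antiderivative of f.
Check: d/dw[-log(2*w**4 + w**2/2 + 6)] = (-16*w**3 - 2*w)/(4*w**4 + w**2 + 12), which equals f(w).
F(1) = -log(17/2); F(-2) = -log(40).
Integral = F(1) - F(-2) = -log(17/2) + log(40).

Antiderivative: F(w) = -log(2*w**4 + w**2/2 + 6); value = -log(17/2) + log(40)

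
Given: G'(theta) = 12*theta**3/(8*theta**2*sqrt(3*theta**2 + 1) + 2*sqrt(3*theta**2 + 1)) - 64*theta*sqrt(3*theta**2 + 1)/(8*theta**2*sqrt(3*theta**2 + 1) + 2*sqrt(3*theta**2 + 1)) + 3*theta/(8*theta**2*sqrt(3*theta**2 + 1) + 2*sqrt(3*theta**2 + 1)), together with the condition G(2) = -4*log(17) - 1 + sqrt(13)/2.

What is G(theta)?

G(theta) = -(-sqrt(3*theta**2 + 1) + 8*log(4*theta**2 + 1) + 2)/2

The integrand splits into summands that can be handled one at a time.
A general antiderivative is sqrt(3*theta**2 + 1)/2 - 4*log(4*theta**2 + 1) + C.
The condition gives C = -4*log(17) - 1 + sqrt(13)/2 - (-4*log(17) + sqrt(13)/2) = -1.
So G(theta) = -(-sqrt(3*theta**2 + 1) + 8*log(4*theta**2 + 1) + 2)/2.
Check: d/dtheta[-(-sqrt(3*theta**2 + 1) + 8*log(4*theta**2 + 1) + 2)/2] = (12*theta**3 - 64*theta*sqrt(3*theta**2 + 1) + 3*theta)/(8*theta**2*sqrt(3*theta**2 + 1) + 2*sqrt(3*theta**2 + 1)), which equals G'(theta).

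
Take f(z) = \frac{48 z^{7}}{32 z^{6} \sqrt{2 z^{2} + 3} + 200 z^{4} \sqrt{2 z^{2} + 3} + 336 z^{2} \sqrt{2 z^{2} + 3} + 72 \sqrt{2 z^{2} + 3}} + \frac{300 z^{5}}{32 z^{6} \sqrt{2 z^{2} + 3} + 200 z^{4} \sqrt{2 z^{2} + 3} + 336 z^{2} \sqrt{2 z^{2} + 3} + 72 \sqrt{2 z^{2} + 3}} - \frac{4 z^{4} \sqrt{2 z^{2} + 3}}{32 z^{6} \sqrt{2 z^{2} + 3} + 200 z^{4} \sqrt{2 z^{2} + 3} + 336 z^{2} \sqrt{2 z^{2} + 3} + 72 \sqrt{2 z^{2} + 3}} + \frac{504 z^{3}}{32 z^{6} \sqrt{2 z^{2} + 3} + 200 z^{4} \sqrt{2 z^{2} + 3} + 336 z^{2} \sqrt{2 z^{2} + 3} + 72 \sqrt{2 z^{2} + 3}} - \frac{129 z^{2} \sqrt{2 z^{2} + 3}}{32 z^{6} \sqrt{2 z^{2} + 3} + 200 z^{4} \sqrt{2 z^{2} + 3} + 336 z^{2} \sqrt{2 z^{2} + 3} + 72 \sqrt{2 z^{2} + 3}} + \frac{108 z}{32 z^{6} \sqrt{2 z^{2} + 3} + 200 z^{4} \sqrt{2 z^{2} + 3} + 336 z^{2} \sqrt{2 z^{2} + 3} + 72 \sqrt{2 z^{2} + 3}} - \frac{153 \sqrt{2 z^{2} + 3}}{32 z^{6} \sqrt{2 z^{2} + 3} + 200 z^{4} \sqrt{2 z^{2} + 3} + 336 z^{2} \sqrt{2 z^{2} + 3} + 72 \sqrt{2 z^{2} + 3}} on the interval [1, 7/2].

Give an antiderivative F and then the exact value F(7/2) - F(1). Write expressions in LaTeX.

Integrate term by term and add the pieces.
F(z) = - \frac{3 z}{8 z^{2} + 24} + \frac{3 \sqrt{2 z^{2} + 3}}{4} - \operatorname{atan}{\left(2 z \right)} is an antiderivative of f.
Check: d/dz[- \frac{3 z}{8 z^{2} + 24} + \frac{3 \sqrt{2 z^{2} + 3}}{4} - \operatorname{atan}{\left(2 z \right)}] = \frac{48 z^{7} + 300 z^{5} - 4 z^{4} \sqrt{2 z^{2} + 3} + 504 z^{3} - 129 z^{2} \sqrt{2 z^{2} + 3} + 108 z - 153 \sqrt{2 z^{2} + 3}}{32 z^{6} \sqrt{2 z^{2} + 3} + 200 z^{4} \sqrt{2 z^{2} + 3} + 336 z^{2} \sqrt{2 z^{2} + 3} + 72 \sqrt{2 z^{2} + 3}}, which equals f(z).
F(7/2) = - \operatorname{atan}{\left(7 \right)} - \frac{21}{244} + \frac{3 \sqrt{110}}{8}; F(1) = - \operatorname{atan}{\left(2 \right)} - \frac{3}{32} + \frac{3 \sqrt{5}}{4}.
Integral = F(7/2) - F(1) = - \frac{3 \sqrt{5}}{4} - \operatorname{atan}{\left(7 \right)} + \frac{15}{1952} + \operatorname{atan}{\left(2 \right)} + \frac{3 \sqrt{110}}{8}.

Antiderivative: F(z) = - \frac{3 z}{8 z^{2} + 24} + \frac{3 \sqrt{2 z^{2} + 3}}{4} - \operatorname{atan}{\left(2 z \right)}; value = - \frac{3 \sqrt{5}}{4} - \operatorname{atan}{\left(7 \right)} + \frac{15}{1952} + \operatorname{atan}{\left(2 \right)} + \frac{3 \sqrt{110}}{8}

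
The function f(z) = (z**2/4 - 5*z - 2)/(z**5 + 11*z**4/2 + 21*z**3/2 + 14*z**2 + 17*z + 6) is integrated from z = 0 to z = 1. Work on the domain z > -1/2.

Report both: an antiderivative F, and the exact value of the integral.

Antiderivative: F(z) = log(z + 1/2)/15 - log(z + 2) + 61*log(z + 3)/110 + 25*log(z**2 + 2)/132 - 5*sqrt(2)*atan(sqrt(2)*z/2)/33; value = -901*log(3)/660 - 5*sqrt(2)*atan(sqrt(2)/2)/33 + log(3/2)/15 + 193*log(2)/220 + 61*log(4)/110

The denominator factors as 2*(z + 2)*(z + 3)*(2*z + 1)*(z**2 + 2); partial fractions split f into directly integrable pieces: 5*(5*z - 4)/(66*(z**2 + 2)) + 2/(15*(2*z + 1)) + 61/(110*(z + 3)) - 1/(z + 2).
F(z) = log(z + 1/2)/15 - log(z + 2) + 61*log(z + 3)/110 + 25*log(z**2 + 2)/132 - 5*sqrt(2)*atan(sqrt(2)*z/2)/33 is an antiderivative of f.
Check: d/dz[log(z + 1/2)/15 - log(z + 2) + 61*log(z + 3)/110 + 25*log(z**2 + 2)/132 - 5*sqrt(2)*atan(sqrt(2)*z/2)/33] = (z**2 - 20*z - 8)/(4*z**5 + 22*z**4 + 42*z**3 + 56*z**2 + 68*z + 24), which equals f(z).
F(1) = -107*log(3)/132 - 5*sqrt(2)*atan(sqrt(2)/2)/33 + log(3/2)/15 + 61*log(4)/110; F(0) = -193*log(2)/220 + 61*log(3)/110.
Integral = F(1) - F(0) = -901*log(3)/660 - 5*sqrt(2)*atan(sqrt(2)/2)/33 + log(3/2)/15 + 193*log(2)/220 + 61*log(4)/110.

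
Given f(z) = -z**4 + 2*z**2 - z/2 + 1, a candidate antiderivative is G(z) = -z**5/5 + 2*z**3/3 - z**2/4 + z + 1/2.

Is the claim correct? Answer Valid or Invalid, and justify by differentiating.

d/dz[G] = -z**4 + 2*z**2 - z/2 + 1
This equals f(z) exactly, so the claim holds.

Valid: G'(z) = f(z).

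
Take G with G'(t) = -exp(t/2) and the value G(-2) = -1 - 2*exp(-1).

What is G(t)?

For G(t) to be correct, d/dt[G] must agree with the stated G'(t) identically.
A general antiderivative is -2*exp(t/2) + C.
The condition gives C = -1 - 2*exp(-1) - (-2*exp(-1)) = -1.
So G(t) = -2*exp(t/2) - 1.
Check: d/dt[-2*exp(t/2) - 1] = -exp(t/2) = G'(t).

G(t) = -2*exp(t/2) - 1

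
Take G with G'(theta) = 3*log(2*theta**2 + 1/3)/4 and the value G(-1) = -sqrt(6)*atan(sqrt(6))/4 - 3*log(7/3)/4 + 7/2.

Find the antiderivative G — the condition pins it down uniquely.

G(theta) = (3*theta*log(2*theta**2 + 1/3) - 6*theta + sqrt(6)*atan(sqrt(6)*theta) + 8)/4

Since d/dtheta undoes antidifferentiation here, G(theta) must give back the stated G'(theta).
A general antiderivative is 3*theta*log(2*theta**2 + 1/3)/4 - 3*theta/2 + sqrt(6)*atan(sqrt(6)*theta)/4 + C.
The condition gives C = -sqrt(6)*atan(sqrt(6))/4 - 3*log(7/3)/4 + 7/2 - (-sqrt(6)*atan(sqrt(6))/4 - 3*log(7/3)/4 + 3/2) = 2.
So G(theta) = (3*theta*log(2*theta**2 + 1/3) - 6*theta + sqrt(6)*atan(sqrt(6)*theta) + 8)/4.
Check: d/dtheta[(3*theta*log(2*theta**2 + 1/3) - 6*theta + sqrt(6)*atan(sqrt(6)*theta) + 8)/4] = 3*log(2*theta**2 + 1/3)/4 = G'(theta).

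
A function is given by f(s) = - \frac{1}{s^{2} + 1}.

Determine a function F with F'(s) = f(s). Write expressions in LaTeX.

An antiderivative is F(s) = - \operatorname{atan}{\left(s \right)}.

A candidate is checked by its d/ds: the result must match f(s).
Check: d/ds[- \operatorname{atan}{\left(s \right)}] = - \frac{1}{s^{2} + 1} = f(s).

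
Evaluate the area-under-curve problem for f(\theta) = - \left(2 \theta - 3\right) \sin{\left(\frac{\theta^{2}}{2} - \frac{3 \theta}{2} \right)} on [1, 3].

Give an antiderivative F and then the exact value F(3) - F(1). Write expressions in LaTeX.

Antiderivative: F(\theta) = 2 \cos{\left(\frac{\theta^{2}}{2} - \frac{3 \theta}{2} \right)}; value = 2 - 2 \cos{\left(1 \right)}

f matches the chain-rule pattern g'(h)*h' with inner function h(\theta) = \frac{\theta^{2}}{2} - \frac{3 \theta}{2}; substituting u = h(\theta) collapses the integral.
F(\theta) = 2 \cos{\left(\frac{\theta^{2}}{2} - \frac{3 \theta}{2} \right)} is an antiderivative of f.
Check: d/d\theta[2 \cos{\left(\frac{\theta^{2}}{2} - \frac{3 \theta}{2} \right)}] = - 2 \theta \sin{\left(\frac{\theta^{2}}{2} - \frac{3 \theta}{2} \right)} + 3 \sin{\left(\frac{\theta^{2}}{2} - \frac{3 \theta}{2} \right)}, which equals f(\theta).
F(3) = 2; F(1) = 2 \cos{\left(1 \right)}.
Integral = F(3) - F(1) = 2 - 2 \cos{\left(1 \right)}.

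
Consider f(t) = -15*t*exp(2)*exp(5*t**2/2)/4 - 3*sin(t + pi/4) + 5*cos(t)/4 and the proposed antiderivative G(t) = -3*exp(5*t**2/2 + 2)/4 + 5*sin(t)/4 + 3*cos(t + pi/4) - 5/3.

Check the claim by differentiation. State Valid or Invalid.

d/dt[G] = -15*t*exp(2)*exp(5*t**2/2)/4 - 3*sin(t + pi/4) + 5*cos(t)/4
This equals f(t) exactly, so the claim holds.

Valid. The derivative of G reproduces f.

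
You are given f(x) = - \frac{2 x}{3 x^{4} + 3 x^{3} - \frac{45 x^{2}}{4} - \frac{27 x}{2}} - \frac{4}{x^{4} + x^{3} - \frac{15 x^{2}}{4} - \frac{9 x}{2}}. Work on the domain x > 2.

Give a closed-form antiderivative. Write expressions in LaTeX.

An antiderivative is F(x) = \frac{8 \log{\left(x \right)}}{9} - \frac{32 \log{\left(x - 2 \right)}}{147} - \frac{296 \log{\left(x + \frac{3}{2} \right)}}{441} + \frac{8}{14 x + 21}.

The denominator factors as 3 x \left(x - 2\right) \left(2 x + 3\right)^{2}; partial fractions split f into directly integrable pieces: - \frac{592}{441 \left(2 x + 3\right)} - \frac{16}{7 \left(2 x + 3\right)^{2}} - \frac{32}{147 \left(x - 2\right)} + \frac{8}{9 x}.
Check: d/dx[\frac{8 \log{\left(x \right)}}{9} - \frac{32 \log{\left(x - 2 \right)}}{147} - \frac{296 \log{\left(x + \frac{3}{2} \right)}}{441} + \frac{8}{14 x + 21}] = \frac{- 8 x - 48}{12 x^{4} + 12 x^{3} - 45 x^{2} - 54 x}, which equals f(x).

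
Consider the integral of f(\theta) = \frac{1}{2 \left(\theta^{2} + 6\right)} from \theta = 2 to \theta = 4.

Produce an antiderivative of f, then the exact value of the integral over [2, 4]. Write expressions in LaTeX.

Antiderivative: F(\theta) = \frac{\sqrt{6} \operatorname{atan}{\left(\frac{\sqrt{6} \theta}{6} \right)}}{12}; value = - \frac{\sqrt{6} \operatorname{atan}{\left(\frac{\sqrt{6}}{3} \right)}}{12} + \frac{\sqrt{6} \operatorname{atan}{\left(\frac{2 \sqrt{6}}{3} \right)}}{12}

Check any antiderivative F(\theta) by computing F'(\theta) and comparing it with f(\theta).
F(\theta) = \frac{\sqrt{6} \operatorname{atan}{\left(\frac{\sqrt{6} \theta}{6} \right)}}{12} is an antiderivative of f.
Check: d/d\theta[\frac{\sqrt{6} \operatorname{atan}{\left(\frac{\sqrt{6} \theta}{6} \right)}}{12}] = \frac{1}{2 \theta^{2} + 12}, which equals f(\theta).
F(4) = \frac{\sqrt{6} \operatorname{atan}{\left(\frac{2 \sqrt{6}}{3} \right)}}{12}; F(2) = \frac{\sqrt{6} \operatorname{atan}{\left(\frac{\sqrt{6}}{3} \right)}}{12}.
Integral = F(4) - F(2) = - \frac{\sqrt{6} \operatorname{atan}{\left(\frac{\sqrt{6}}{3} \right)}}{12} + \frac{\sqrt{6} \operatorname{atan}{\left(\frac{2 \sqrt{6}}{3} \right)}}{12}.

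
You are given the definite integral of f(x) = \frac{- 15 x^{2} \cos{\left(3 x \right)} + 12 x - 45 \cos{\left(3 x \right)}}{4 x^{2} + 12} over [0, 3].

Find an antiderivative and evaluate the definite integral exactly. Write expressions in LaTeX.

Any candidate F(x) must reproduce f(x) exactly when differentiated.
F(x) = \frac{3 \log{\left(\frac{x^{2}}{2} + \frac{3}{2} \right)}}{2} - \frac{5 \sin{\left(3 x \right)}}{4} is an antiderivative of f.
Check: d/dx[\frac{3 \log{\left(\frac{x^{2}}{2} + \frac{3}{2} \right)}}{2} - \frac{5 \sin{\left(3 x \right)}}{4}] = \frac{- 15 x^{2} \cos{\left(3 x \right)} + 12 x - 45 \cos{\left(3 x \right)}}{4 x^{2} + 12} = f(x).
F(3) = - \frac{5 \sin{\left(9 \right)}}{4} + \frac{3 \log{\left(6 \right)}}{2}; F(0) = \frac{3 \log{\left(\frac{3}{2} \right)}}{2}.
Integral = F(3) - F(0) = - \frac{3 \log{\left(\frac{3}{2} \right)}}{2} - \frac{5 \sin{\left(9 \right)}}{4} + \frac{3 \log{\left(6 \right)}}{2}.

Antiderivative: F(x) = \frac{3 \log{\left(\frac{x^{2}}{2} + \frac{3}{2} \right)}}{2} - \frac{5 \sin{\left(3 x \right)}}{4}; value = - \frac{3 \log{\left(\frac{3}{2} \right)}}{2} - \frac{5 \sin{\left(9 \right)}}{4} + \frac{3 \log{\left(6 \right)}}{2}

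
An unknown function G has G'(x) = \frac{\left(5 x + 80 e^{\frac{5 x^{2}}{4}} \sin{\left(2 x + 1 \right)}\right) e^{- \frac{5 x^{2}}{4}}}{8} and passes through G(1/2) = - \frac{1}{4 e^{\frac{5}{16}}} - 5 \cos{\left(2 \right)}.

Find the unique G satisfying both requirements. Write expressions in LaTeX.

Since d/dx undoes antidifferentiation here, G(x) must give back the stated G'(x).
A general antiderivative is - 5 \cos{\left(2 x + 1 \right)} - \frac{e^{- \frac{5 x^{2}}{4}}}{4} + C.
The condition gives C = - \frac{1}{4 e^{\frac{5}{16}}} - 5 \cos{\left(2 \right)} - (- \frac{1}{4 e^{\frac{5}{16}}} - 5 \cos{\left(2 \right)}) = 0.
So G(x) = - 5 \cos{\left(2 x + 1 \right)} - \frac{e^{- \frac{5 x^{2}}{4}}}{4}.
Check: d/dx[- 5 \cos{\left(2 x + 1 \right)} - \frac{e^{- \frac{5 x^{2}}{4}}}{4}] = \frac{\left(5 x + 80 e^{\frac{5 x^{2}}{4}} \sin{\left(2 x + 1 \right)}\right) e^{- \frac{5 x^{2}}{4}}}{8} = G'(x).

G(x) = - 5 \cos{\left(2 x + 1 \right)} - \frac{e^{- \frac{5 x^{2}}{4}}}{4}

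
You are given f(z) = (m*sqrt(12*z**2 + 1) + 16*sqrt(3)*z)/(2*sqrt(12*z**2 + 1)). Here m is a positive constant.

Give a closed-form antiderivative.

Since d/dz undoes antidifferentiation here, F'(z) = f(z) is required of F(z).
Check: d/dz[(3*m*z + 4*sqrt(3)*sqrt(12*z**2 + 1))/6] = (m*sqrt(12*z**2 + 1) + 16*sqrt(3)*z)/(2*sqrt(12*z**2 + 1)) = f(z).

An antiderivative is F(z) = (3*m*z + 4*sqrt(3)*sqrt(12*z**2 + 1))/6.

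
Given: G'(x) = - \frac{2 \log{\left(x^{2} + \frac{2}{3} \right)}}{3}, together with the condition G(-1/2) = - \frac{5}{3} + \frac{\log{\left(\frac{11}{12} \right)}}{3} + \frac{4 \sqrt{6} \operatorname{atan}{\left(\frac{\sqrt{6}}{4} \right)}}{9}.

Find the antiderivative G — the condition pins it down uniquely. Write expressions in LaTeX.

For G(x) to be correct, d/dx[G] must agree with the stated G'(x) identically.
A general antiderivative is - \frac{2 x \log{\left(x^{2} + \frac{2}{3} \right)}}{3} + \frac{4 x}{3} - \frac{4 \sqrt{6} \operatorname{atan}{\left(\frac{\sqrt{6} x}{2} \right)}}{9} + C.
The condition gives C = - \frac{5}{3} + \frac{\log{\left(\frac{11}{12} \right)}}{3} + \frac{4 \sqrt{6} \operatorname{atan}{\left(\frac{\sqrt{6}}{4} \right)}}{9} - (- \frac{2}{3} + \frac{\log{\left(\frac{11}{12} \right)}}{3} + \frac{4 \sqrt{6} \operatorname{atan}{\left(\frac{\sqrt{6}}{4} \right)}}{9}) = -1.
So G(x) = - \frac{2 x \log{\left(x^{2} + \frac{2}{3} \right)}}{3} + \frac{4 x}{3} - \frac{4 \sqrt{6} \operatorname{atan}{\left(\frac{\sqrt{6} x}{2} \right)}}{9} - 1.
Check: d/dx[- \frac{2 x \log{\left(x^{2} + \frac{2}{3} \right)}}{3} + \frac{4 x}{3} - \frac{4 \sqrt{6} \operatorname{atan}{\left(\frac{\sqrt{6} x}{2} \right)}}{9} - 1] = - \frac{2 \log{\left(x^{2} + \frac{2}{3} \right)}}{3} = G'(x).

G(x) = - \frac{2 x \log{\left(x^{2} + \frac{2}{3} \right)}}{3} + \frac{4 x}{3} - \frac{4 \sqrt{6} \operatorname{atan}{\left(\frac{\sqrt{6} x}{2} \right)}}{9} - 1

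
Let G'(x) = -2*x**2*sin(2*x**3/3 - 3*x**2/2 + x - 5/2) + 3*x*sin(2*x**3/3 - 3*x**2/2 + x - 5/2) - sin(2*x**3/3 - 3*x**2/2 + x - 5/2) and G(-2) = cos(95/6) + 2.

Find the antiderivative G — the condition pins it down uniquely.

G'(x) matches the chain-rule pattern g'(h)*h' with inner function h(x) = 2*x**3/3 - 3*x**2/2 + x - 5/2; substituting u = h(x) collapses the integral.
A general antiderivative is cos(2*x**3/3 - 3*x**2/2 + x - 5/2) + C.
The condition gives C = cos(95/6) + 2 - (cos(95/6)) = 2.
So G(x) = cos(2*x**3/3 - 3*x**2/2 + x - 5/2) + 2.
Check: d/dx[cos(2*x**3/3 - 3*x**2/2 + x - 5/2) + 2] = -2*x**2*sin(2*x**3/3 - 3*x**2/2 + x - 5/2) + 3*x*sin(2*x**3/3 - 3*x**2/2 + x - 5/2) - sin(2*x**3/3 - 3*x**2/2 + x - 5/2) = G'(x).

G(x) = cos(2*x**3/3 - 3*x**2/2 + x - 5/2) + 2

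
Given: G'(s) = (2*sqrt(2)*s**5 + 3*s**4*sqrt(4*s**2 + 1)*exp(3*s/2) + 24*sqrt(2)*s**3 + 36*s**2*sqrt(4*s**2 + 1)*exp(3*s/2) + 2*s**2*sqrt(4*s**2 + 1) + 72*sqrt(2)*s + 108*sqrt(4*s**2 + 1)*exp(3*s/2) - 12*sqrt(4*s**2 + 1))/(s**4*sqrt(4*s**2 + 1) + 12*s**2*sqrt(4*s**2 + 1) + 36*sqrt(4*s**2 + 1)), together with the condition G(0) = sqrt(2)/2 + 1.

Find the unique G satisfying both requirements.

Any candidate G(s) must reproduce the stated G'(s) exactly.
A general antiderivative is -s/(s**2/2 + 3) + sqrt(2*s**2 + 1/2) + 2*exp(3*s/2) + C.
The condition gives C = sqrt(2)/2 + 1 - (sqrt(2)/2 + 2) = -1.
So G(s) = (sqrt(2)*s**2*sqrt(4*s**2 + 1) + 4*s**2*exp(3*s/2) - 2*s**2 - 4*s + 6*sqrt(2)*sqrt(4*s**2 + 1) + 24*exp(3*s/2) - 12)/(2*(s**2 + 6)).
Check: d/ds[(sqrt(2)*s**2*sqrt(4*s**2 + 1) + 4*s**2*exp(3*s/2) - 2*s**2 - 4*s + 6*sqrt(2)*sqrt(4*s**2 + 1) + 24*exp(3*s/2) - 12)/(2*(s**2 + 6))] = (2*sqrt(2)*s**5 + 3*s**4*sqrt(4*s**2 + 1)*exp(3*s/2) + 24*sqrt(2)*s**3 + 36*s**2*sqrt(4*s**2 + 1)*exp(3*s/2) + 2*s**2*sqrt(4*s**2 + 1) + 72*sqrt(2)*s + 108*sqrt(4*s**2 + 1)*exp(3*s/2) - 12*sqrt(4*s**2 + 1))/(s**4*sqrt(4*s**2 + 1) + 12*s**2*sqrt(4*s**2 + 1) + 36*sqrt(4*s**2 + 1)) = G'(s).

G(s) = (sqrt(2)*s**2*sqrt(4*s**2 + 1) + 4*s**2*exp(3*s/2) - 2*s**2 - 4*s + 6*sqrt(2)*sqrt(4*s**2 + 1) + 24*exp(3*s/2) - 12)/(2*(s**2 + 6))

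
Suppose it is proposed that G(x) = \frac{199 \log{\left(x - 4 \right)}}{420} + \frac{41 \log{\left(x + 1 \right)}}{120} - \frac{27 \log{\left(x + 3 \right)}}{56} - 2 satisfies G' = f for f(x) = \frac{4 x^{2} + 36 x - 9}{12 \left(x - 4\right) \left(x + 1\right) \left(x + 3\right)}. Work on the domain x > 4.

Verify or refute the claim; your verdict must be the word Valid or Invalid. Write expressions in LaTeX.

Valid - differentiating G returns exactly f.

d/dx[G] = \frac{4 x^{2} + 36 x - 9}{12 x^{3} - 156 x - 144}
This equals f(x) exactly, so the claim holds.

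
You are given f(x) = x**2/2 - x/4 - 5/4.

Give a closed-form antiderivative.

Integrate term by term and add the pieces.
Check: d/dx[x*(4*x**2 - 3*x - 30)/24] = x**2/2 - x/4 - 5/4 = f(x).

An antiderivative is F(x) = x*(4*x**2 - 3*x - 30)/24.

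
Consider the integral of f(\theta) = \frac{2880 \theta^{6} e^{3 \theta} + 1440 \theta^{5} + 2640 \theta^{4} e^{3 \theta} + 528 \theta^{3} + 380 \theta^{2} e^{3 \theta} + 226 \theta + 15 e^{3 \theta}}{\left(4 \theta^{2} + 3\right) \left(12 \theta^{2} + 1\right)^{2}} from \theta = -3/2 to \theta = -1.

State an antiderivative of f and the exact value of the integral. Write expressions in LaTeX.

Antiderivative: F(\theta) = \frac{20 \left(12 \theta^{2} + 1\right) e^{3 \theta} + 15 \left(12 \theta^{2} + 1\right) \log{\left(2 \theta^{2} + \frac{3}{2} \right)} - 36}{12 \left(12 \theta^{2} + 1\right)}; value = - \frac{5 \log{\left(6 \right)}}{4} - \frac{45}{364} - \frac{5}{3 e^{\frac{9}{2}}} + \frac{5}{3 e^{3}} + \frac{5 \log{\left(\frac{7}{2} \right)}}{4}

Recover f(\theta) by differentiating a candidate F(\theta); any mismatch rules it out.
F(\theta) = \frac{20 \left(12 \theta^{2} + 1\right) e^{3 \theta} + 15 \left(12 \theta^{2} + 1\right) \log{\left(2 \theta^{2} + \frac{3}{2} \right)} - 36}{12 \left(12 \theta^{2} + 1\right)} is an antiderivative of f.
Check: d/d\theta[\frac{20 \left(12 \theta^{2} + 1\right) e^{3 \theta} + 15 \left(12 \theta^{2} + 1\right) \log{\left(2 \theta^{2} + \frac{3}{2} \right)} - 36}{12 \left(12 \theta^{2} + 1\right)}] = \frac{2880 \theta^{6} e^{3 \theta} + 1440 \theta^{5} + 2640 \theta^{4} e^{3 \theta} + 528 \theta^{3} + 380 \theta^{2} e^{3 \theta} + 226 \theta + 15 e^{3 \theta}}{576 \theta^{6} + 528 \theta^{4} + 76 \theta^{2} + 3}, which equals f(\theta).
F(-1) = - \frac{3}{13} + \frac{5}{3 e^{3}} + \frac{5 \log{\left(\frac{7}{2} \right)}}{4}; F(-3/2) = - \frac{3}{28} + \frac{5}{3 e^{\frac{9}{2}}} + \frac{5 \log{\left(6 \right)}}{4}.
Integral = F(-1) - F(-3/2) = - \frac{5 \log{\left(6 \right)}}{4} - \frac{45}{364} - \frac{5}{3 e^{\frac{9}{2}}} + \frac{5}{3 e^{3}} + \frac{5 \log{\left(\frac{7}{2} \right)}}{4}.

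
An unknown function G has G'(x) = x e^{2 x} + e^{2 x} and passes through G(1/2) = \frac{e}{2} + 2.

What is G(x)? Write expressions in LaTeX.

G(x) = \frac{x e^{2 x}}{2} + \frac{e^{2 x}}{4} + 2

G'(x) has the shape u'v + uv' for u = \frac{x}{2} + \frac{1}{4} and v = e^{2 x} — it is the derivative of the product u*v.
A general antiderivative is \frac{\left(2 x + 1\right) e^{2 x}}{4} + C.
The condition gives C = \frac{e}{2} + 2 - (\frac{e}{2}) = 2.
So G(x) = \frac{x e^{2 x}}{2} + \frac{e^{2 x}}{4} + 2.
Check: d/dx[\frac{x e^{2 x}}{2} + \frac{e^{2 x}}{4} + 2] = x e^{2 x} + e^{2 x} = G'(x).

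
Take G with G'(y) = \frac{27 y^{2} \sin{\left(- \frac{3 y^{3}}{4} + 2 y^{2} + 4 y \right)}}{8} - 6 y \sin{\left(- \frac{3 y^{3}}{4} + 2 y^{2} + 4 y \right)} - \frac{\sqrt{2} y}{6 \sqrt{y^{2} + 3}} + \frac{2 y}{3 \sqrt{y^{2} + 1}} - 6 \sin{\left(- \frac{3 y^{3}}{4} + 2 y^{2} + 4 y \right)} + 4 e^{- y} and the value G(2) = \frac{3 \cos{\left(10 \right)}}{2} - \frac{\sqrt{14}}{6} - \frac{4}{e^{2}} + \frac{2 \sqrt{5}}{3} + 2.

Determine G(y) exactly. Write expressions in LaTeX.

G(y) = \frac{\left(4 \sqrt{y^{2} + 1} e^{y} - \sqrt{2} \sqrt{y^{2} + 3} e^{y} + 9 e^{y} \cos{\left(- \frac{3 y^{3}}{4} + 2 y^{2} + 4 y \right)} + 12 e^{y} - 24\right) e^{- y}}{6}

Integrate term by term and add the pieces.
A general antiderivative is - \frac{\sqrt{\frac{y^{2}}{2} + \frac{3}{2}}}{3} + \frac{2 \sqrt{y^{2} + 1}}{3} + \frac{3 \cos{\left(- \frac{3 y^{3}}{4} + 2 y^{2} + 4 y \right)}}{2} - 4 e^{- y} + C.
The condition gives C = \frac{3 \cos{\left(10 \right)}}{2} - \frac{\sqrt{14}}{6} - \frac{4}{e^{2}} + \frac{2 \sqrt{5}}{3} + 2 - (\frac{3 \cos{\left(10 \right)}}{2} - \frac{\sqrt{14}}{6} - \frac{4}{e^{2}} + \frac{2 \sqrt{5}}{3}) = 2.
So G(y) = \frac{\left(4 \sqrt{y^{2} + 1} e^{y} - \sqrt{2} \sqrt{y^{2} + 3} e^{y} + 9 e^{y} \cos{\left(- \frac{3 y^{3}}{4} + 2 y^{2} + 4 y \right)} + 12 e^{y} - 24\right) e^{- y}}{6}.
Check: d/dy[\frac{\left(4 \sqrt{y^{2} + 1} e^{y} - \sqrt{2} \sqrt{y^{2} + 3} e^{y} + 9 e^{y} \cos{\left(- \frac{3 y^{3}}{4} + 2 y^{2} + 4 y \right)} + 12 e^{y} - 24\right) e^{- y}}{6}] = \frac{\left(81 y^{2} \sqrt{y^{2} + 1} \sqrt{y^{2} + 3} e^{y} \sin{\left(- \frac{3 y^{3}}{4} + 2 y^{2} + 4 y \right)} - 144 y \sqrt{y^{2} + 1} \sqrt{y^{2} + 3} e^{y} \sin{\left(- \frac{3 y^{3}}{4} + 2 y^{2} + 4 y \right)} - 4 \sqrt{2} y \sqrt{y^{2} + 1} e^{y} + 16 y \sqrt{y^{2} + 3} e^{y} - 144 \sqrt{y^{2} + 1} \sqrt{y^{2} + 3} e^{y} \sin{\left(- \frac{3 y^{3}}{4} + 2 y^{2} + 4 y \right)} + 96 \sqrt{y^{2} + 1} \sqrt{y^{2} + 3}\right) e^{- y}}{24 \sqrt{y^{2} + 1} \sqrt{y^{2} + 3}}, which equals G'(y).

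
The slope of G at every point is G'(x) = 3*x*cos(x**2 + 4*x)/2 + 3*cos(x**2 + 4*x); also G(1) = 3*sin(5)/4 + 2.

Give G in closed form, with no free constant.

G(x) = (3*sin(x**2 + 4*x) + 8)/4

The substitution u = x**2 + 4*x works: G'(x) is exactly (dG/du)*(du/dx) for that inner function.
A general antiderivative is 3*sin(x**2 + 4*x)/4 + C.
The condition gives C = 3*sin(5)/4 + 2 - (3*sin(5)/4) = 2.
So G(x) = (3*sin(x**2 + 4*x) + 8)/4.
Check: d/dx[(3*sin(x**2 + 4*x) + 8)/4] = 3*x*cos(x**2 + 4*x)/2 + 3*cos(x**2 + 4*x) = G'(x).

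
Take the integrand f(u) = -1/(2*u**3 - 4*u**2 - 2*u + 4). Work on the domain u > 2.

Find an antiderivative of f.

An antiderivative is F(u) = -(2*log(u - 2) - 3*log(u - 1) + log(u + 1))/12.

The denominator factors as 2*(u - 2)*(u - 1)*(u + 1); partial fractions split f into directly integrable pieces: -1/(12*(u + 1)) + 1/(4*(u - 1)) - 1/(6*(u - 2)).
Check: d/du[-(2*log(u - 2) - 3*log(u - 1) + log(u + 1))/12] = -1/(2*u**3 - 4*u**2 - 2*u + 4) = f(u).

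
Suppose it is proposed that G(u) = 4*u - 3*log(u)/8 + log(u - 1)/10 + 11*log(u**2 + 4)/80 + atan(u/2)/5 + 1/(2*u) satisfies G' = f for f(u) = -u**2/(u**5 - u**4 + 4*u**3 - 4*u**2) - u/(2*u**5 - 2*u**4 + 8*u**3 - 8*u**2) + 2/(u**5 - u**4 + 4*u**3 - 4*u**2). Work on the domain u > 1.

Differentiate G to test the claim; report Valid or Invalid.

d/du[G] = (8*u**5 - 8*u**4 + 32*u**3 - 34*u**2 - u + 4)/(2*u**5 - 2*u**4 + 8*u**3 - 8*u**2)
d/du[G] - f(u) = 4 != 0.

Invalid: d/du[G] - f = 4, which is not 0.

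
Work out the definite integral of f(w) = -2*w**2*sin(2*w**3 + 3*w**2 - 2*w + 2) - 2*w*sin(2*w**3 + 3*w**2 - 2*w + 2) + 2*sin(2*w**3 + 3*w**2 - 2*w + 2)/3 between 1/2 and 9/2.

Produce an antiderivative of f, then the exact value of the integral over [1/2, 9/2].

Antiderivative: F(w) = cos(2*w**3 + 3*w**2 - 2*w + 2)/3; value = cos(236)/3 - cos(2)/3

f matches the chain-rule pattern g'(h)*h' with inner function h(w) = 2*w**3 + 3*w**2 - 2*w + 2; substituting u = h(w) collapses the integral.
F(w) = cos(2*w**3 + 3*w**2 - 2*w + 2)/3 is an antiderivative of f.
Check: d/dw[cos(2*w**3 + 3*w**2 - 2*w + 2)/3] = -2*w**2*sin(2*w**3 + 3*w**2 - 2*w + 2) - 2*w*sin(2*w**3 + 3*w**2 - 2*w + 2) + 2*sin(2*w**3 + 3*w**2 - 2*w + 2)/3 = f(w).
F(9/2) = cos(236)/3; F(1/2) = cos(2)/3.
Integral = F(9/2) - F(1/2) = cos(236)/3 - cos(2)/3.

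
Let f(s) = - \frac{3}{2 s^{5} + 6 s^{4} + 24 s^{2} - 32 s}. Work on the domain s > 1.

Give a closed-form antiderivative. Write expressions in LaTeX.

An antiderivative is F(s) = \frac{3 \log{\left(s \right)}}{32} - \frac{3 \log{\left(s - 1 \right)}}{50} - \frac{3 \log{\left(s + 4 \right)}}{800} - \frac{3 \log{\left(s^{2} + 4 \right)}}{200} + \frac{9 \operatorname{atan}{\left(\frac{s}{2} \right)}}{400}.

Factor the denominator (2 s \left(s - 1\right) \left(s + 4\right) \left(s^{2} + 4\right)) and decompose: f = - \frac{3 \left(2 s - 3\right)}{200 \left(s^{2} + 4\right)} - \frac{3}{800 \left(s + 4\right)} - \frac{3}{50 \left(s - 1\right)} + \frac{3}{32 s}; each piece integrates to a log, atan, or power term.
Check: d/ds[\frac{3 \log{\left(s \right)}}{32} - \frac{3 \log{\left(s - 1 \right)}}{50} - \frac{3 \log{\left(s + 4 \right)}}{800} - \frac{3 \log{\left(s^{2} + 4 \right)}}{200} + \frac{9 \operatorname{atan}{\left(\frac{s}{2} \right)}}{400}] = - \frac{3}{2 s^{5} + 6 s^{4} + 24 s^{2} - 32 s} = f(s).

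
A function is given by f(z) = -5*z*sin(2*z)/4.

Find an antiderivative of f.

Since d/dz undoes antidifferentiation here, F'(z) = f(z) is required of F(z).
Check: d/dz[5*(2*z*cos(2*z) - sin(2*z))/16] = -5*z*sin(2*z)/4 = f(z).

An antiderivative is F(z) = 5*(2*z*cos(2*z) - sin(2*z))/16.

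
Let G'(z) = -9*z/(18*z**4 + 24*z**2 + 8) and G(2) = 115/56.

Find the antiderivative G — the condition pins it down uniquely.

The substitution u = 3*z**2 + 2 works: G'(z) is exactly (dG/du)*(du/dz) for that inner function.
A general antiderivative is 3/(4*(3*z**2 + 2)) + C.
The condition gives C = 115/56 - (3/56) = 2.
So G(z) = 2 + 3/(4*(3*z**2 + 2)).
Check: d/dz[2 + 3/(4*(3*z**2 + 2))] = -9*z/(18*z**4 + 24*z**2 + 8) = G'(z).

G(z) = 2 + 3/(4*(3*z**2 + 2))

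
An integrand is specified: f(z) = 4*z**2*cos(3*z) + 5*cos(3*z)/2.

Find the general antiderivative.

F(z) = (72*z**2*sin(3*z) + 48*z*cos(3*z) + 29*sin(3*z))/54 + C

Integrate term by term and add the pieces.
Check: d/dz[(72*z**2*sin(3*z) + 48*z*cos(3*z) + 29*sin(3*z))/54] = 4*z**2*cos(3*z) + 5*cos(3*z)/2 = f(z).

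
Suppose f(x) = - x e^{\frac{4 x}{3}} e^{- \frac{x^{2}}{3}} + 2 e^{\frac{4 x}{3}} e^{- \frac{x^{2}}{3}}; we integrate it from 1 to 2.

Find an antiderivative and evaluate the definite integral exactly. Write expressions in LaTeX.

Antiderivative: F(x) = \frac{3 e^{\frac{4 x}{3}} e^{- \frac{x^{2}}{3}}}{2}; value = - \frac{3 e}{2} + \frac{3 e^{\frac{4}{3}}}{2}

f matches the chain-rule pattern g'(h)*h' with inner function h(x) = - \frac{x^{2}}{3} + \frac{4 x}{3}; substituting u = h(x) collapses the integral.
F(x) = \frac{3 e^{\frac{4 x}{3}} e^{- \frac{x^{2}}{3}}}{2} is an antiderivative of f.
Check: d/dx[\frac{3 e^{\frac{4 x}{3}} e^{- \frac{x^{2}}{3}}}{2}] = \left(- x e^{\frac{4 x}{3}} + 2 e^{\frac{4 x}{3}}\right) e^{- \frac{x^{2}}{3}}, which equals f(x).
F(2) = \frac{3 e^{\frac{4}{3}}}{2}; F(1) = \frac{3 e}{2}.
Integral = F(2) - F(1) = - \frac{3 e}{2} + \frac{3 e^{\frac{4}{3}}}{2}.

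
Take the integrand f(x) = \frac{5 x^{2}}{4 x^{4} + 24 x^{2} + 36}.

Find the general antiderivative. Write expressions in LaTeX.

F(x) = - \frac{5 x}{8 x^{2} + 24} + \frac{5 \sqrt{3} \operatorname{atan}{\left(\frac{\sqrt{3} x}{3} \right)}}{24} + C

A first test for any F(x): its x-derivative must equal f(x) identically.
Check: d/dx[- \frac{5 x}{8 x^{2} + 24} + \frac{5 \sqrt{3} \operatorname{atan}{\left(\frac{\sqrt{3} x}{3} \right)}}{24}] = \frac{5 x^{2}}{4 x^{4} + 24 x^{2} + 36} = f(x).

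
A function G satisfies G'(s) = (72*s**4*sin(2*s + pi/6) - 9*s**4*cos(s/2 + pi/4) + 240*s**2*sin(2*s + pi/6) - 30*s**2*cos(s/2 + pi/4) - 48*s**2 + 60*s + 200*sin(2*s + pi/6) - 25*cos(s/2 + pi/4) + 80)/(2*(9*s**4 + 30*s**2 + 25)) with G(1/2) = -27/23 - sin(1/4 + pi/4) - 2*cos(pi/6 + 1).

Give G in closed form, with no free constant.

A first test for any G(s): its s-derivative must equal the given G'(s).
A general antiderivative is (4*s - 5/2)/(3*s**2/2 + 5/2) - sin(s/2 + pi/4) - 2*cos(2*s + pi/6) + C.
The condition gives C = -27/23 - sin(1/4 + pi/4) - 2*cos(pi/6 + 1) - (-sin(1/4 + pi/4) - 4/23 - 2*cos(pi/6 + 1)) = -1.
So G(s) = 4*s/(3*s**2/2 + 5/2) - sin(s/2 + pi/4) - 2*cos(2*s + pi/6) - 1 - 5/(3*s**2 + 5).
Check: d/ds[4*s/(3*s**2/2 + 5/2) - sin(s/2 + pi/4) - 2*cos(2*s + pi/6) - 1 - 5/(3*s**2 + 5)] = (72*s**4*sin(2*s + pi/6) - 9*s**4*cos(s/2 + pi/4) + 240*s**2*sin(2*s + pi/6) - 30*s**2*cos(s/2 + pi/4) - 48*s**2 + 60*s + 200*sin(2*s + pi/6) - 25*cos(s/2 + pi/4) + 80)/(18*s**4 + 60*s**2 + 50), which equals G'(s).

G(s) = 4*s/(3*s**2/2 + 5/2) - sin(s/2 + pi/4) - 2*cos(2*s + pi/6) - 1 - 5/(3*s**2 + 5)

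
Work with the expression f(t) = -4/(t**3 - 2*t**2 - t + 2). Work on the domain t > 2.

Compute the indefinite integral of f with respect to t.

F(t) = -4*log(t - 2)/3 + 2*log(t - 1) - 2*log(t + 1)/3 + C

The denominator factors as (t - 2)*(t - 1)*(t + 1); partial fractions split f into directly integrable pieces: -2/(3*(t + 1)) + 2/(t - 1) - 4/(3*(t - 2)).
Check: d/dt[-4*log(t - 2)/3 + 2*log(t - 1) - 2*log(t + 1)/3] = -4/(t**3 - 2*t**2 - t + 2) = f(t).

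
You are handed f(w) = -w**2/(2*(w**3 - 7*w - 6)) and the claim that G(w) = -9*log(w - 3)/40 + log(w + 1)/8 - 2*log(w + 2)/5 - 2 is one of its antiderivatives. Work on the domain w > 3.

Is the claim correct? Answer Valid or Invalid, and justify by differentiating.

d/dw[G] = -w**2/(2*w**3 - 14*w - 12)
This equals f(w) exactly, so the claim holds.

Valid. The derivative of G reproduces f.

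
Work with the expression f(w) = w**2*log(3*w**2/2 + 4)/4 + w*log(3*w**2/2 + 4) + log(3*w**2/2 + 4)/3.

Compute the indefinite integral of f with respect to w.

F(w) = w**3*log(3*w**2/2 + 4)/12 - w**3/18 + w**2*log(3*w**2/2 + 4)/2 - w**2/2 + w*log(3*w**2/2 + 4)/3 - 2*w/9 + 4*log(w**2 + 8/3)/3 + 4*sqrt(6)*atan(sqrt(6)*w/4)/27 + C

The integrand splits into summands that can be handled one at a time.
Check: d/dw[w**3*log(3*w**2/2 + 4)/12 - w**3/18 + w**2*log(3*w**2/2 + 4)/2 - w**2/2 + w*log(3*w**2/2 + 4)/3 - 2*w/9 + 4*log(w**2 + 8/3)/3 + 4*sqrt(6)*atan(sqrt(6)*w/4)/27] = w**2*log(3*w**2/2 + 4)/4 + w*log(3*w**2/2 + 4) + log(3*w**2/2 + 4)/3 = f(w).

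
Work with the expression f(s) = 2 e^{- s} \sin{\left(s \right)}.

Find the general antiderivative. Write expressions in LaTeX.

F(s) = - e^{- s} \sin{\left(s \right)} - e^{- s} \cos{\left(s \right)} + C

Whatever form F(s) takes, F'(s) = f(s) is non-negotiable.
Check: d/ds[- e^{- s} \sin{\left(s \right)} - e^{- s} \cos{\left(s \right)}] = 2 e^{- s} \sin{\left(s \right)} = f(s).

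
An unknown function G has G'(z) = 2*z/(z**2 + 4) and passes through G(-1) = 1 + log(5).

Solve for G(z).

The substitution u = z**2 + 4 works: G'(z) is exactly (dG/du)*(du/dz) for that inner function.
A general antiderivative is log(z**2 + 4) + C.
The condition gives C = 1 + log(5) - (log(5)) = 1.
So G(z) = log(z**2 + 4) + 1.
Check: d/dz[log(z**2 + 4) + 1] = 2*z/(z**2 + 4) = G'(z).

G(z) = log(z**2 + 4) + 1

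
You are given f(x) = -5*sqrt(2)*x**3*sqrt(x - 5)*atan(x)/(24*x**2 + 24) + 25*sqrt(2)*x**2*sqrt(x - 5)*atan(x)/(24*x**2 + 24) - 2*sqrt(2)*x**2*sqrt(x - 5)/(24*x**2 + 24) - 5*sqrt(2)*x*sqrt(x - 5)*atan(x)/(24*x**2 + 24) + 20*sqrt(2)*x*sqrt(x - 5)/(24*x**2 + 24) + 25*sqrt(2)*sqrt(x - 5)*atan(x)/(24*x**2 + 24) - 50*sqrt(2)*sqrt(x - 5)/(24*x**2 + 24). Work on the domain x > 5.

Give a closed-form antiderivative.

An antiderivative is F(x) = -sqrt(2)*x**2*sqrt(x - 5)*atan(x)/12 + 5*sqrt(2)*x*sqrt(x - 5)*atan(x)/6 - 25*sqrt(2)*sqrt(x - 5)*atan(x)/12.

Recognize the product-rule pattern: f = u'v + uv' with u = -2*(x/2 - 5/2)**(5/2)/3, v = atan(x), so integration by parts undoes it.
Check: d/dx[-sqrt(2)*x**2*sqrt(x - 5)*atan(x)/12 + 5*sqrt(2)*x*sqrt(x - 5)*atan(x)/6 - 25*sqrt(2)*sqrt(x - 5)*atan(x)/12] = (-5*sqrt(2)*x**4*atan(x) + 50*sqrt(2)*x**3*atan(x) - 2*sqrt(2)*x**3 - 130*sqrt(2)*x**2*atan(x) + 30*sqrt(2)*x**2 + 50*sqrt(2)*x*atan(x) - 150*sqrt(2)*x - 125*sqrt(2)*atan(x) + 250*sqrt(2))/(24*x**2*sqrt(x - 5) + 24*sqrt(x - 5)), which equals f(x).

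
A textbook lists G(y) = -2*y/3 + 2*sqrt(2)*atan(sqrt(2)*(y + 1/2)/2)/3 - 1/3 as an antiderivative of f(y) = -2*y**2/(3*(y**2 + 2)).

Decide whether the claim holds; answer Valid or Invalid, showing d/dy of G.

d/dy[G] = (-8*y**2 - 8*y - 2)/(12*y**2 + 12*y + 27)
d/dy[G] - f(y) = (-16*y - 4)/(12*y**4 + 12*y**3 + 51*y**2 + 24*y + 54) != 0.

Invalid: d/dy[G] - f = (-16*y - 4)/(12*y**4 + 12*y**3 + 51*y**2 + 24*y + 54), which is not 0.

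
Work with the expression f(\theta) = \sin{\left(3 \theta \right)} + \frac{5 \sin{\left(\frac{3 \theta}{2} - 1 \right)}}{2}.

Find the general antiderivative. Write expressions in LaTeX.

F(\theta) = - \frac{\cos{\left(3 \theta \right)} + 5 \cos{\left(\frac{3 \theta}{2} - 1 \right)}}{3} + C

The integrand splits into summands that can be handled one at a time.
Check: d/d\theta[- \frac{\cos{\left(3 \theta \right)} + 5 \cos{\left(\frac{3 \theta}{2} - 1 \right)}}{3}] = \sin{\left(3 \theta \right)} + \frac{5 \sin{\left(\frac{3 \theta}{2} - 1 \right)}}{2} = f(\theta).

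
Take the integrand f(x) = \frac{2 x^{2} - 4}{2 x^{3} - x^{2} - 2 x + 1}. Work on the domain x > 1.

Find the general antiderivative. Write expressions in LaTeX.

Factor the denominator (\left(x - 1\right) \left(x + 1\right) \left(2 x - 1\right)) and decompose: f = \frac{14}{3 \left(2 x - 1\right)} - \frac{1}{3 \left(x + 1\right)} - \frac{1}{x - 1}; each piece integrates to a log, atan, or power term.
Check: d/dx[- \log{\left(x - 1 \right)} + \frac{7 \log{\left(x - \frac{1}{2} \right)}}{3} - \frac{\log{\left(x + 1 \right)}}{3}] = \frac{2 x^{2} - 4}{2 x^{3} - x^{2} - 2 x + 1} = f(x).

F(x) = - \log{\left(x - 1 \right)} + \frac{7 \log{\left(x - \frac{1}{2} \right)}}{3} - \frac{\log{\left(x + 1 \right)}}{3} + C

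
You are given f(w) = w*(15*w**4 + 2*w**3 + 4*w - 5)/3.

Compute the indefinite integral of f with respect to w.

F(w) = 5*w**6/6 + 2*w**5/15 + 4*w**3/9 - 5*w**2/6 + C

A candidate is checked by its d/dw: the result must match f(w).
Check: d/dw[5*w**6/6 + 2*w**5/15 + 4*w**3/9 - 5*w**2/6] = 5*w**5 + 2*w**4/3 + 4*w**2/3 - 5*w/3, which equals f(w).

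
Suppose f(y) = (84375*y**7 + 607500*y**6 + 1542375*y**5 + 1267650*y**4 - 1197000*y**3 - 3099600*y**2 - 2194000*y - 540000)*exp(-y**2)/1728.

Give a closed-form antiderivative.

An antiderivative is F(y) = (-84375*y**6 - 607500*y**5 - 1795500*y**4 - 2786400*y**3 - 2394000*y**2 - 1080000*y - 200000)*exp(-y**2)/3456.

f has the shape u'v + uv' for u = -25*(5*y**2/4 + 3*y + 5/3)**3/2 and v = exp(-y**2) — it is the derivative of the product u*v.
Check: d/dy[(-84375*y**6 - 607500*y**5 - 1795500*y**4 - 2786400*y**3 - 2394000*y**2 - 1080000*y - 200000)*exp(-y**2)/3456] = (84375*y**7 + 607500*y**6 + 1542375*y**5 + 1267650*y**4 - 1197000*y**3 - 3099600*y**2 - 2194000*y - 540000)*exp(-y**2)/1728 = f(y).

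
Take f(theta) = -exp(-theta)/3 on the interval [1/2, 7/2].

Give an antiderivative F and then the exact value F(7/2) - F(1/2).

Antiderivative: F(theta) = exp(-theta)/3; value = -exp(-1/2)/3 + exp(-7/2)/3

Recover f(theta) by differentiating a candidate F(theta); any mismatch rules it out.
F(theta) = exp(-theta)/3 is an antiderivative of f.
Check: d/dtheta[exp(-theta)/3] = -exp(-theta)/3 = f(theta).
F(7/2) = exp(-7/2)/3; F(1/2) = exp(-1/2)/3.
Integral = F(7/2) - F(1/2) = -exp(-1/2)/3 + exp(-7/2)/3.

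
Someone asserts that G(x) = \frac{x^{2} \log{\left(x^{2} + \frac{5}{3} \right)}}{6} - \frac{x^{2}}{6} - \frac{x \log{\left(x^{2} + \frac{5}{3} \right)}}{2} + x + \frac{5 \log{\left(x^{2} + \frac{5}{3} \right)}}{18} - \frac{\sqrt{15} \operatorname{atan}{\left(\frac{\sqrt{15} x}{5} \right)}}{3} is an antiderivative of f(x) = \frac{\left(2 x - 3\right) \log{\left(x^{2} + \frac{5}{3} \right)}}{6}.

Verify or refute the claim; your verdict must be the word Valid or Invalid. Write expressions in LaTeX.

Valid: G'(x) = f(x).

d/dx[G] = \frac{x \log{\left(x^{2} + \frac{5}{3} \right)}}{3} - \frac{\log{\left(x^{2} + \frac{5}{3} \right)}}{2}
This equals f(x) exactly, so the claim holds.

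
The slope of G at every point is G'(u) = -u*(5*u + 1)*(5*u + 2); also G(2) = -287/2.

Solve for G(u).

G(u) = 1/2 - (-5*u**2/2 - u)**2

G'(u) matches the chain-rule pattern g'(h)*h' with inner function h(u) = -5*u**2/2 - u; substituting w = h(u) collapses the integral.
A general antiderivative is -(-5*u**2/2 - u)**2 + C.
The condition gives C = -287/2 - (-144) = 1/2.
So G(u) = 1/2 - (-5*u**2/2 - u)**2.
Check: d/du[1/2 - (-5*u**2/2 - u)**2] = -25*u**3 - 15*u**2 - 2*u, which equals G'(u).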